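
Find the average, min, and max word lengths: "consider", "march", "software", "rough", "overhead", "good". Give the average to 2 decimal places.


Lengths: "consider"=8, "march"=5, "software"=8, "rough"=5, "overhead"=8, "good"=4
Sum = 38, Count = 6
Average = 38/6 = 6.33
= avg=6.33, min=4, max=8


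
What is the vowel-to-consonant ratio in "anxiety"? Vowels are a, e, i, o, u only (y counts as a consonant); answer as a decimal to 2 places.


Word: "anxiety"
Vowels (a,e,i,o,u): 3
Consonants: 4
Ratio = 3/4
= 0.75


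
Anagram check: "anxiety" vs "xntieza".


Word 1: "anxiety" → sorted: aeintxy
Word 2: "xntieza" → sorted: aeintxz
Same letters? aeintxy != aeintxz
Anagram = No


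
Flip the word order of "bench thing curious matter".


Original: "bench thing curious matter"
Words (1..n): bench | thing | curious | matter
Reversed (n..1): matter | curious | thing | bench
Result = "matter curious thing bench"


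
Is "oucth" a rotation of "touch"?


Word: "touch", Candidate: "oucth"
Method: check if candidate is substring of word+word
"touchtouch" contains "oucth"? No
Is rotation = No


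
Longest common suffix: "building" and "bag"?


Word 1: "building"
Word 2: "bag"
Comparing from end:
  Pos -1: 'g' == 'g'
  Pos -2: 'n' != 'a' (stop)
LCS = "g" (length 1)


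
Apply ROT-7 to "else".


Word: "else"
Shift: 7
Each letter → (letter + shift) mod 26:
  'e' (4) + 7 = 11 → 'l'
  'l' (11) + 7 = 18 → 's'
  's' (18) + 7 = 25 → 'z'
  'e' (4) + 7 = 11 → 'l'
Result = "lszl"


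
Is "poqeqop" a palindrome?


Word: "poqeqop"
Reversed: "poqeqop"
Forward == Backward? poqeqop == poqeqop
Palindrome = Yes


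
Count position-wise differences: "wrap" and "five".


Comparing character by character (same length = 4):
  Pos 0: 'w' vs 'f' !=
  Pos 1: 'r' vs 'i' !=
  Pos 2: 'a' vs 'v' !=
  Pos 3: 'p' vs 'e' !=
Hamming distance = 4


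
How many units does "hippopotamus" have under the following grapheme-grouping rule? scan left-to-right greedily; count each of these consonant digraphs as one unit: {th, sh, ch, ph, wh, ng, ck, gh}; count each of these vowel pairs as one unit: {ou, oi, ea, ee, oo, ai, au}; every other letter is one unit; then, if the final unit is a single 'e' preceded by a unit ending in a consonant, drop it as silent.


Word: "hippopotamus" (12 letters)
Left-to-right scan:
  [1] 'h' (letter)
  [2] 'i' (letter)
  [3] 'p' (letter)
  [4] 'p' (letter)
  [5] 'o' (letter)
  [6] 'p' (letter)
  [7] 'o' (letter)
  [8] 't' (letter)
  [9] 'a' (letter)
  [10] 'm' (letter)
  [11] 'u' (letter)
  [12] 's' (letter)
Units from scan: 12
Sound units = 12 units


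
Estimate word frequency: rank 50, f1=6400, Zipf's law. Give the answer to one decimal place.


Zipf's law: f(r) = f(1) / r
f(1) = 6400
f(50) = 6400 / 50
= 128.0 occurrences


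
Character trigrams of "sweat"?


Word: "sweat" (length 5)
Number of trigrams = 5 - 3 + 1 = 3
  Position 0: "swe"
  Position 1: "wea"
  Position 2: "eat"
Trigrams = "swe", "wea", "eat"


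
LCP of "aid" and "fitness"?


Word 1: "aid"
Word 2: "fitness"
Comparing from start:
  Pos 0: 'a' != 'f' (stop)
LCP = "" (length 0)


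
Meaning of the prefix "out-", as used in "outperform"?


Prefix: out-
Example: outperform = out- + perform
Meaning = surpass


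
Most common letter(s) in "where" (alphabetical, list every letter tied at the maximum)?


Word: "where"
Letter counts:
  'e': 2
  'h': 1
  'r': 1
  'w': 1
Maximum count = 2
Most frequent = 'e' (2 times each)


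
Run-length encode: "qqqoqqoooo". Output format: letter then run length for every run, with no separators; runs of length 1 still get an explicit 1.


String: "qqqoqqoooo"
Scanning for consecutive runs:
  'q' x 3
  'o' x 1
  'q' x 2
  'o' x 4
RLE = "q3o1q2o4"


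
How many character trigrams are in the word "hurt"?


Word: "hurt" (length 4)
Number of 3-grams = length - 3 + 1 = 4 - 3 + 1
= 2


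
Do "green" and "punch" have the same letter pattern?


Pattern of "green": [0, 1, 2, 2, 3]
Pattern of "punch": [0, 1, 2, 3, 4]
Patterns do not match
Same pattern = No


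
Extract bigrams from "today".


Word: "today" (length 5)
Number of bigrams = 5 - 2 + 1 = 4
  Position 0: "to"
  Position 1: "od"
  Position 2: "da"
  Position 3: "ay"
Bigrams = "to", "od", "da", "ay"


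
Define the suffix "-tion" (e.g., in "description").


Suffix: -tion
Example: description = describe + -tion, with a spelling change
Meaning = act or process


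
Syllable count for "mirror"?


Word: "mirror"
Syllable breakdown: mir / ror
Counting: 2 parts
= 2 syllables


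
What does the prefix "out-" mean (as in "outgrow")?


Prefix: out-
Example: outgrow = out- + grow
Meaning = surpass


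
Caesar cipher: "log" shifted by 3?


Word: "log"
Shift: 3
Each letter → (letter + shift) mod 26:
  'l' (11) + 3 = 14 → 'o'
  'o' (14) + 3 = 17 → 'r'
  'g' (6) + 3 = 9 → 'j'
Result = "orj"


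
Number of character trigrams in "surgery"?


Word: "surgery" (length 7)
Number of 3-grams = length - 3 + 1 = 7 - 3 + 1
= 5


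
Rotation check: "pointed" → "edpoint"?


Word: "pointed", Candidate: "edpoint"
Method: check if candidate is substring of word+word
"pointedpointed" contains "edpoint"? Yes
Is rotation = Yes


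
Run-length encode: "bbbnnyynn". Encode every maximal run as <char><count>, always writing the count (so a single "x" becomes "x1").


String: "bbbnnyynn"
Scanning for consecutive runs:
  'b' x 3
  'n' x 2
  'y' x 2
  'n' x 2
RLE = "b3n2y2n2"


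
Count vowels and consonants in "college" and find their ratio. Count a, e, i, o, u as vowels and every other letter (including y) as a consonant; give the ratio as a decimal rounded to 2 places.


Word: "college"
Vowels (a,e,i,o,u): 3
Consonants: 4
Ratio = 3/4
= 0.75


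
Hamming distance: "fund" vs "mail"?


Comparing character by character (same length = 4):
  Pos 0: 'f' vs 'm' !=
  Pos 1: 'u' vs 'a' !=
  Pos 2: 'n' vs 'i' !=
  Pos 3: 'd' vs 'l' !=
Hamming distance = 4


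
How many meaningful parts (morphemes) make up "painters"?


Word: "painters"
Morphemes: paint + -er + -s
Each morpheme carries meaning
= 3 morphemes


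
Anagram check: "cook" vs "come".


Word 1: "cook" → sorted: ckoo
Word 2: "come" → sorted: cemo
Same letters? ckoo != cemo
Anagram = No


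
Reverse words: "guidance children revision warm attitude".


Original: "guidance children revision warm attitude"
Words (1..n): guidance | children | revision | warm | attitude
Reversed (n..1): attitude | warm | revision | children | guidance
Result = "attitude warm revision children guidance"


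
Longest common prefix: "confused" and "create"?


Word 1: "confused"
Word 2: "create"
Comparing from start:
  Pos 0: 'c' == 'c'
  Pos 1: 'o' != 'r' (stop)
LCP = "c" (length 1)


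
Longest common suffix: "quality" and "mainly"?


Word 1: "quality"
Word 2: "mainly"
Comparing from end:
  Pos -1: 'y' == 'y'
  Pos -2: 't' != 'l' (stop)
LCS = "y" (length 1)


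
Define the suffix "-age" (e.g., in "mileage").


Suffix: -age
As in: mileage -> mile + -age
Meaning = result / collection


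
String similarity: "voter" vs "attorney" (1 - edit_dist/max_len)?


Word 1: "voter" (length 5)
Word 2: "attorney" (length 8)
One optimal edit sequence:
  1. insert 'a'  (+1)
  2. insert 't'  (+1)
  3. substitute 'v' -> 't'  (+1)
  4. keep 'o'
  5. insert 'r'  (+1)
  6. substitute 't' -> 'n'  (+1)
  7. keep 'e'
  8. substitute 'r' -> 'y'  (+1)
Edit distance = 6
Max length = max(5, 8) = 8
Similarity = 1 - 6/8
= 0.2500


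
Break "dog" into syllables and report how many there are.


Word: "dog"
Syllable breakdown: dog
Counting: 1 part
= 1 syllable


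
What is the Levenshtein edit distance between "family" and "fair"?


Word 1: "family" (length 6)
Word 2: "fair" (length 4)
One optimal edit sequence (insert/delete/substitute each cost 1):
  1. keep 'f'
  2. keep 'a'
  3. delete 'm'  (+1)
  4. keep 'i'
  5. delete 'l'  (+1)
  6. substitute 'y' -> 'r'  (+1)
Total edit operations: 3
Edit distance = 3


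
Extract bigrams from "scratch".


Word: "scratch" (length 7)
Number of bigrams = 7 - 2 + 1 = 6
  Position 0: "sc"
  Position 1: "cr"
  Position 2: "ra"
  Position 3: "at"
  Position 4: "tc"
  Position 5: "ch"
Bigrams = "sc", "cr", "ra", "at", "tc", "ch"


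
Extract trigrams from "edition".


Word: "edition" (length 7)
Number of trigrams = 7 - 3 + 1 = 5
  Position 0: "edi"
  Position 1: "dit"
  Position 2: "iti"
  Position 3: "tio"
  Position 4: "ion"
Trigrams = "edi", "dit", "iti", "tio", "ion"


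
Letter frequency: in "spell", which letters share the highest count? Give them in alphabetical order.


Word: "spell"
Letter counts:
  'e': 1
  'l': 2
  'p': 1
  's': 1
Maximum count = 2
Most frequent = 'l' (2 times each)


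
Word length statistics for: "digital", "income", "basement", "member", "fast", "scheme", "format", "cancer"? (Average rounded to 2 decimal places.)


Lengths: "digital"=7, "income"=6, "basement"=8, "member"=6, "fast"=4, "scheme"=6, "format"=6, "cancer"=6
Sum = 49, Count = 8
Average = 49/8 = 6.13
= avg=6.13, min=4, max=8


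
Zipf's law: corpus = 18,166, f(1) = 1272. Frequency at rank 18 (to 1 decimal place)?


Zipf's law: f(r) = f(1) / r
f(1) = 1272
f(18) = 1272 / 18
= 70.7 occurrences


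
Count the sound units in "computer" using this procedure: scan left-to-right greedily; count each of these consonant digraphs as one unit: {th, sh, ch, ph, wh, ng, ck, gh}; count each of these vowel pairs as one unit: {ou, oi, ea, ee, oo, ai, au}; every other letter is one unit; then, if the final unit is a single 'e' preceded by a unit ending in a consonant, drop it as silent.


Word: "computer" (8 letters)
Left-to-right scan:
  [1] 'c' (letter)
  [2] 'o' (letter)
  [3] 'm' (letter)
  [4] 'p' (letter)
  [5] 'u' (letter)
  [6] 't' (letter)
  [7] 'e' (letter)
  [8] 'r' (letter)
Units from scan: 8
Sound units = 8 units


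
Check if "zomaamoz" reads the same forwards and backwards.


Word: "zomaamoz"
Reversed: "zomaamoz"
Forward == Backward? zomaamoz == zomaamoz
Palindrome = Yes


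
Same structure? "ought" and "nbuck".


Pattern of "ought": [0, 1, 2, 3, 4]
Pattern of "nbuck": [0, 1, 2, 3, 4]
Patterns match
Same pattern = Yes


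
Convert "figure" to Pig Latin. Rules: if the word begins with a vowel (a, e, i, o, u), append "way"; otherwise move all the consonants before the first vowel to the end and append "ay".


Word: "figure"
Starts with consonant(s) → move to end, add 'ay'
Consonant cluster: "f"
Pig Latin = "igurefay"


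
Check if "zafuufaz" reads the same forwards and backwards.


Word: "zafuufaz"
Reversed: "zafuufaz"
Forward == Backward? zafuufaz == zafuufaz
Palindrome = Yes


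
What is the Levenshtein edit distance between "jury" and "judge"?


Word 1: "jury" (length 4)
Word 2: "judge" (length 5)
One optimal edit sequence (insert/delete/substitute each cost 1):
  1. keep 'j'
  2. keep 'u'
  3. insert 'd'  (+1)
  4. substitute 'r' -> 'g'  (+1)
  5. substitute 'y' -> 'e'  (+1)
Total edit operations: 3
Edit distance = 3


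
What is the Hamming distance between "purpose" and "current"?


Comparing character by character (same length = 7):
  Pos 0: 'p' vs 'c' !=
  Pos 1: 'u' vs 'u' =
  Pos 2: 'r' vs 'r' =
  Pos 3: 'p' vs 'r' !=
  Pos 4: 'o' vs 'e' !=
  Pos 5: 's' vs 'n' !=
  Pos 6: 'e' vs 't' !=
Hamming distance = 5


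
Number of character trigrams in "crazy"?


Word: "crazy" (length 5)
Number of 3-grams = length - 3 + 1 = 5 - 3 + 1
= 3


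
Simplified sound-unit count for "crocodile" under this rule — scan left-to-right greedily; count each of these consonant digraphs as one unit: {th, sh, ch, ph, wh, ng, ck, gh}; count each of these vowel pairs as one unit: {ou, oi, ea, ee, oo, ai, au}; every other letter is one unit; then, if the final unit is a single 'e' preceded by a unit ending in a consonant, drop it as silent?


Word: "crocodile" (9 letters)
Left-to-right scan:
  (1) 'c' (letter)
  (2) 'r' (letter)
  (3) 'o' (letter)
  (4) 'c' (letter)
  (5) 'o' (letter)
  (6) 'd' (letter)
  (7) 'i' (letter)
  (8) 'l' (letter)
  (9) 'e' (letter)
Units from scan: 9
Final unit is 'e' after a consonant -> drop as silent (-1)
Sound units = 8 units


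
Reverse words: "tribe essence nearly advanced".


Original: "tribe essence nearly advanced"
Words (1..n): tribe | essence | nearly | advanced
Reversed (n..1): advanced | nearly | essence | tribe
Result = "advanced nearly essence tribe"


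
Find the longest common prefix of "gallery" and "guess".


Word 1: "gallery"
Word 2: "guess"
Comparing from start:
  Pos 0: 'g' == 'g'
  Pos 1: 'a' != 'u' (stop)
LCP = "g" (length 1)


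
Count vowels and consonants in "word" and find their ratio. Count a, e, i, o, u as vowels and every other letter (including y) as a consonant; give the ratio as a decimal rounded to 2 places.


Word: "word"
Vowels (a,e,i,o,u): 1
Consonants: 3
Ratio = 1/3
= 0.33


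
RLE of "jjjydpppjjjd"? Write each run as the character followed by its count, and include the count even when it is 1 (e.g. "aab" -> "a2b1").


String: "jjjydpppjjjd"
Scanning for consecutive runs:
  'j' x 3
  'y' x 1
  'd' x 1
  'p' x 3
  'j' x 3
  'd' x 1
RLE = "j3y1d1p3j3d1"


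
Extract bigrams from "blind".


Word: "blind" (length 5)
Number of bigrams = 5 - 2 + 1 = 4
  Position 0: "bl"
  Position 1: "li"
  Position 2: "in"
  Position 3: "nd"
Bigrams = "bl", "li", "in", "nd"


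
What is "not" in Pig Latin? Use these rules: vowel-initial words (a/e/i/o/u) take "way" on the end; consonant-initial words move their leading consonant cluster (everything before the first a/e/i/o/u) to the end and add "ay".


Word: "not"
Starts with consonant(s) → move to end, add 'ay'
Consonant cluster: "n"
Pig Latin = "otnay"


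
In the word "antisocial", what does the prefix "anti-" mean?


Prefix: anti-
Example: antisocial (anti- + social)
Meaning = against


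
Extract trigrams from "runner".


Word: "runner" (length 6)
Number of trigrams = 6 - 3 + 1 = 4
  Position 0: "run"
  Position 1: "unn"
  Position 2: "nne"
  Position 3: "ner"
Trigrams = "run", "unn", "nne", "ner"


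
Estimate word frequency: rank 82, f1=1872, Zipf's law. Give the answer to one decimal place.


Zipf's law: f(r) = f(1) / r
f(1) = 1872
f(82) = 1872 / 82
= 22.8 occurrences


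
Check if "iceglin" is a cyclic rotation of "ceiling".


Word: "ceiling", Candidate: "iceglin"
Method: check if candidate is substring of word+word
"ceilingceiling" contains "iceglin"? No
Is rotation = No


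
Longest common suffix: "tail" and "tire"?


Word 1: "tail"
Word 2: "tire"
Comparing from end:
  Pos -1: 'l' != 'e' (stop)
LCS = "" (length 0)


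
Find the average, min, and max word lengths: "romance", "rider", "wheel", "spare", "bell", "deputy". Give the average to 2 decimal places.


Lengths: "romance"=7, "rider"=5, "wheel"=5, "spare"=5, "bell"=4, "deputy"=6
Sum = 32, Count = 6
Average = 32/6 = 5.33
= avg=5.33, min=4, max=7


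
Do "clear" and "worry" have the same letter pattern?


Pattern of "clear": [0, 1, 2, 3, 4]
Pattern of "worry": [0, 1, 2, 2, 3]
Patterns do not match
Same pattern = No


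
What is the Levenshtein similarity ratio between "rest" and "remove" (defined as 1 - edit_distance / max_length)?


Word 1: "rest" (length 4)
Word 2: "remove" (length 6)
One optimal edit sequence:
  1. keep 'r'
  2. keep 'e'
  3. insert 'm'  (+1)
  4. insert 'o'  (+1)
  5. substitute 's' -> 'v'  (+1)
  6. substitute 't' -> 'e'  (+1)
Edit distance = 4
Max length = max(4, 6) = 6
Similarity = 1 - 4/6
= 0.3333


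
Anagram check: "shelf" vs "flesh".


Word 1: "shelf" → sorted: efhls
Word 2: "flesh" → sorted: efhls
Same letters? efhls == efhls
Anagram = Yes


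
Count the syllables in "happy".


Word: "happy"
Syllable breakdown: hap | py
Counting: 2 parts
= 2 syllables


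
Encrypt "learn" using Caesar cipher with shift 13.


Word: "learn"
Shift: 13
Each letter → (letter + shift) mod 26:
  'l' (11) + 13 = 24 → 'y'
  'e' (4) + 13 = 17 → 'r'
  'a' (0) + 13 = 13 → 'n'
  'r' (17) + 13 = 4 → 'e'
  'n' (13) + 13 = 0 → 'a'
Result = "yrnea"


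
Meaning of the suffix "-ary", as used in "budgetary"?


Suffix: -ary
Example: budgetary = budget + -ary
Meaning = relating to


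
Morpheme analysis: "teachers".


Word: "teachers"
Morphemes: teach | -er | -s
Each morpheme carries meaning
= 3 morphemes


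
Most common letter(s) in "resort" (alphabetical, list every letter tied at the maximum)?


Word: "resort"
Letter counts:
  'e': 1
  'o': 1
  'r': 2
  's': 1
  't': 1
Maximum count = 2
Most frequent = 'r' (2 times each)


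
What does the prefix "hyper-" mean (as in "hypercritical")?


Prefix: hyper-
Example: hypercritical (hyper- + critical)
Meaning = over / excessive


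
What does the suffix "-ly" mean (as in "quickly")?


Suffix: -ly
As in: quickly -> quick + -ly
Meaning = in a manner


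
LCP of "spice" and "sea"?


Word 1: "spice"
Word 2: "sea"
Comparing from start:
  Pos 0: 's' == 's'
  Pos 1: 'p' != 'e' (stop)
LCP = "s" (length 1)


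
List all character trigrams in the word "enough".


Word: "enough" (length 6)
Number of trigrams = 6 - 3 + 1 = 4
  Position 0: "eno"
  Position 1: "nou"
  Position 2: "oug"
  Position 3: "ugh"
Trigrams = "eno", "nou", "oug", "ugh"


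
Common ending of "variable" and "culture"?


Word 1: "variable"
Word 2: "culture"
Comparing from end:
  Pos -1: 'e' == 'e'
  Pos -2: 'l' != 'r' (stop)
LCS = "e" (length 1)


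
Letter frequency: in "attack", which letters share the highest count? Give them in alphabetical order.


Word: "attack"
Letter counts:
  'a': 2
  'c': 1
  'k': 1
  't': 2
Maximum count = 2
Most frequent = 'a', 't' (2 times each)


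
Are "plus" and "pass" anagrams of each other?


Word 1: "plus" → sorted: lpsu
Word 2: "pass" → sorted: apss
Same letters? lpsu != apss
Anagram = No


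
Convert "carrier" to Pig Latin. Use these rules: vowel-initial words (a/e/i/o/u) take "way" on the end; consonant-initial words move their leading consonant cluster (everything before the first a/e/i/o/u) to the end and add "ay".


Word: "carrier"
Starts with consonant(s) → move to end, add 'ay'
Consonant cluster: "c"
Pig Latin = "arriercay"


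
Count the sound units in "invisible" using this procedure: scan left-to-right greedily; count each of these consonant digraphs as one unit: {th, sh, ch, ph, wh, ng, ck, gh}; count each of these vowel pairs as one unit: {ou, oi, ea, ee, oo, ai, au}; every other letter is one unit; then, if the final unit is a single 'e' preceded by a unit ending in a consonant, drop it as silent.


Word: "invisible" (9 letters)
Left-to-right scan:
  (1) 'i' (letter)
  (2) 'n' (letter)
  (3) 'v' (letter)
  (4) 'i' (letter)
  (5) 's' (letter)
  (6) 'i' (letter)
  (7) 'b' (letter)
  (8) 'l' (letter)
  (9) 'e' (letter)
Units from scan: 9
Final unit is 'e' after a consonant -> drop as silent (-1)
Sound units = 8 units


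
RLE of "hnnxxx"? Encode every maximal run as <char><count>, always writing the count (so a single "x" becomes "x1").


String: "hnnxxx"
Scanning for consecutive runs:
  'h' x 1
  'n' x 2
  'x' x 3
RLE = "h1n2x3"


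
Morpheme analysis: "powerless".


Word: "powerless"
Morphemes: power / -less
Each morpheme carries meaning
= 2 morphemes


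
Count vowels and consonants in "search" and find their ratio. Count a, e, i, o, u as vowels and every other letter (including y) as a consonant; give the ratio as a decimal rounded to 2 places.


Word: "search"
Vowels (a,e,i,o,u): 2
Consonants: 4
Ratio = 2/4
= 0.50


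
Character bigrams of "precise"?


Word: "precise" (length 7)
Number of bigrams = 7 - 2 + 1 = 6
  Position 0: "pr"
  Position 1: "re"
  Position 2: "ec"
  Position 3: "ci"
  Position 4: "is"
  Position 5: "se"
Bigrams = "pr", "re", "ec", "ci", "is", "se"


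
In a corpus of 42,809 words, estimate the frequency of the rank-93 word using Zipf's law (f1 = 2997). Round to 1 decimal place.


Zipf's law: f(r) = f(1) / r
f(1) = 2997
f(93) = 2997 / 93
= 32.2 occurrences


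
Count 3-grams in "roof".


Word: "roof" (length 4)
Number of 3-grams = length - 3 + 1 = 4 - 3 + 1
= 2


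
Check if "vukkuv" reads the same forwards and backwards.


Word: "vukkuv"
Reversed: "vukkuv"
Forward == Backward? vukkuv == vukkuv
Palindrome = Yes


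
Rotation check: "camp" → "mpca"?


Word: "camp", Candidate: "mpca"
Method: check if candidate is substring of word+word
"campcamp" contains "mpca"? Yes
Is rotation = Yes


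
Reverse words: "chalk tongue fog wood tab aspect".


Original: "chalk tongue fog wood tab aspect"
Words (1..n): chalk | tongue | fog | wood | tab | aspect
Reversed (n..1): aspect | tab | wood | fog | tongue | chalk
Result = "aspect tab wood fog tongue chalk"


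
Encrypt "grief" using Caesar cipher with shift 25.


Word: "grief"
Shift: 25
Each letter → (letter + shift) mod 26:
  'g' (6) + 25 = 5 → 'f'
  'r' (17) + 25 = 16 → 'q'
  'i' (8) + 25 = 7 → 'h'
  'e' (4) + 25 = 3 → 'd'
  'f' (5) + 25 = 4 → 'e'
Result = "fqhde"


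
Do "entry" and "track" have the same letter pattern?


Pattern of "entry": [0, 1, 2, 3, 4]
Pattern of "track": [0, 1, 2, 3, 4]
Patterns match
Same pattern = Yes


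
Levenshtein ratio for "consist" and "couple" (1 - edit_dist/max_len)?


Word 1: "consist" (length 7)
Word 2: "couple" (length 6)
One optimal edit sequence:
  1. keep 'c'
  2. keep 'o'
  3. delete 'n'  (+1)
  4. substitute 's' -> 'u'  (+1)
  5. substitute 'i' -> 'p'  (+1)
  6. substitute 's' -> 'l'  (+1)
  7. substitute 't' -> 'e'  (+1)
Edit distance = 5
Max length = max(7, 6) = 7
Similarity = 1 - 5/7
= 0.2857


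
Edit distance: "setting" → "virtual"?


Word 1: "setting" (length 7)
Word 2: "virtual" (length 7)
One optimal edit sequence (insert/delete/substitute each cost 1):
  1. substitute 's' -> 'v'  (+1)
  2. substitute 'e' -> 'i'  (+1)
  3. substitute 't' -> 'r'  (+1)
  4. keep 't'
  5. substitute 'i' -> 'u'  (+1)
  6. substitute 'n' -> 'a'  (+1)
  7. substitute 'g' -> 'l'  (+1)
Total edit operations: 6
Edit distance = 6


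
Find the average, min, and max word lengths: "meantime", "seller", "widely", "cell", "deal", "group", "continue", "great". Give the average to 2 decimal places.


Lengths: "meantime"=8, "seller"=6, "widely"=6, "cell"=4, "deal"=4, "group"=5, "continue"=8, "great"=5
Sum = 46, Count = 8
Average = 46/8 = 5.75
= avg=5.75, min=4, max=8


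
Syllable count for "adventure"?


Word: "adventure"
Syllable breakdown: ad | ven | ture
Counting: 3 parts
= 3 syllables


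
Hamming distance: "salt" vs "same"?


Comparing character by character (same length = 4):
  Pos 0: 's' vs 's' =
  Pos 1: 'a' vs 'a' =
  Pos 2: 'l' vs 'm' !=
  Pos 3: 't' vs 'e' !=
Hamming distance = 2


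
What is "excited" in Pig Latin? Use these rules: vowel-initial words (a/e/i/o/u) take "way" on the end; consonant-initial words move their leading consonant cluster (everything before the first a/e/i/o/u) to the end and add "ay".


Word: "excited"
Starts with vowel → add 'way'
Pig Latin = "excitedway"


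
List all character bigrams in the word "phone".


Word: "phone" (length 5)
Number of bigrams = 5 - 2 + 1 = 4
  Position 0: "ph"
  Position 1: "ho"
  Position 2: "on"
  Position 3: "ne"
Bigrams = "ph", "ho", "on", "ne"


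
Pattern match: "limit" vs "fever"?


Pattern of "limit": [0, 1, 2, 1, 3]
Pattern of "fever": [0, 1, 2, 1, 3]
Patterns match
Same pattern = Yes


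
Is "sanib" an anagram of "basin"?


Word 1: "basin" → sorted: abins
Word 2: "sanib" → sorted: abins
Same letters? abins == abins
Anagram = Yes


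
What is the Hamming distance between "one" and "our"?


Comparing character by character (same length = 3):
  Pos 0: 'o' vs 'o' =
  Pos 1: 'n' vs 'u' !=
  Pos 2: 'e' vs 'r' !=
Hamming distance = 2


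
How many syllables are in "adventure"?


Word: "adventure"
Syllable breakdown: ad · ven · ture
Counting: 3 parts
= 3 syllables


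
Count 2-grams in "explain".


Word: "explain" (length 7)
Number of 2-grams = length - 2 + 1 = 7 - 2 + 1
= 6


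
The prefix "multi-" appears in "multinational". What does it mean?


Prefix: multi-
Example: multinational = multi- + national
Meaning = many


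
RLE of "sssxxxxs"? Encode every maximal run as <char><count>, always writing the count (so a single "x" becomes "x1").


String: "sssxxxxs"
Scanning for consecutive runs:
  's' x 3
  'x' x 4
  's' x 1
RLE = "s3x4s1"


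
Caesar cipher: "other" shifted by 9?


Word: "other"
Shift: 9
Each letter → (letter + shift) mod 26:
  'o' (14) + 9 = 23 → 'x'
  't' (19) + 9 = 2 → 'c'
  'h' (7) + 9 = 16 → 'q'
  'e' (4) + 9 = 13 → 'n'
  'r' (17) + 9 = 0 → 'a'
Result = "xcqna"


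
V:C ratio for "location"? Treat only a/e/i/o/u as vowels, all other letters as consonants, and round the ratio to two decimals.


Word: "location"
Vowels (a,e,i,o,u): 4
Consonants: 4
Ratio = 4/4
= 1.00


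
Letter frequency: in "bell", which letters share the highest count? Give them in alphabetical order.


Word: "bell"
Letter counts:
  'b': 1
  'e': 1
  'l': 2
Maximum count = 2
Most frequent = 'l' (2 times each)


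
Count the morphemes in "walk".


Word: "walk"
Morphemes: walk
Each morpheme carries meaning
= 1 morpheme


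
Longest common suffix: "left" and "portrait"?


Word 1: "left"
Word 2: "portrait"
Comparing from end:
  Pos -1: 't' == 't'
  Pos -2: 'f' != 'i' (stop)
LCS = "t" (length 1)


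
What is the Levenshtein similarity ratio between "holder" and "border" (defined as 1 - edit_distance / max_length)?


Word 1: "holder" (length 6)
Word 2: "border" (length 6)
One optimal edit sequence:
  1. substitute 'h' -> 'b'  (+1)
  2. keep 'o'
  3. substitute 'l' -> 'r'  (+1)
  4. keep 'd'
  5. keep 'e'
  6. keep 'r'
Edit distance = 2
Max length = max(6, 6) = 6
Similarity = 1 - 2/6
= 0.6667


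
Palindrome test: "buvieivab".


Word: "buvieivab"
Reversed: "bavieivub"
Forward == Backward? buvieivab != bavieivub
Palindrome = No


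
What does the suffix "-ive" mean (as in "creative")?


Suffix: -ive
Example: creative = create + -ive, with a spelling change
Meaning = tending to


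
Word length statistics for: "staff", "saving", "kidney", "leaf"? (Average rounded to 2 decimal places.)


Lengths: "staff"=5, "saving"=6, "kidney"=6, "leaf"=4
Sum = 21, Count = 4
Average = 21/4 = 5.25
= avg=5.25, min=4, max=6


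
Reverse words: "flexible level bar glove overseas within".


Original: "flexible level bar glove overseas within"
Words (1..n): flexible | level | bar | glove | overseas | within
Reversed (n..1): within | overseas | glove | bar | level | flexible
Result = "within overseas glove bar level flexible"


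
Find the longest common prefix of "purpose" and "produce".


Word 1: "purpose"
Word 2: "produce"
Comparing from start:
  Pos 0: 'p' == 'p'
  Pos 1: 'u' != 'r' (stop)
LCP = "p" (length 1)


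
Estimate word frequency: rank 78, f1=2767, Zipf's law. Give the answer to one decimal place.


Zipf's law: f(r) = f(1) / r
f(1) = 2767
f(78) = 2767 / 78
= 35.5 occurrences


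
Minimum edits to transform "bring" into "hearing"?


Word 1: "bring" (length 5)
Word 2: "hearing" (length 7)
One optimal edit sequence (insert/delete/substitute each cost 1):
  1. insert 'h'  (+1)
  2. insert 'e'  (+1)
  3. substitute 'b' -> 'a'  (+1)
  4. keep 'r'
  5. keep 'i'
  6. keep 'n'
  7. keep 'g'
Total edit operations: 3
Edit distance = 3


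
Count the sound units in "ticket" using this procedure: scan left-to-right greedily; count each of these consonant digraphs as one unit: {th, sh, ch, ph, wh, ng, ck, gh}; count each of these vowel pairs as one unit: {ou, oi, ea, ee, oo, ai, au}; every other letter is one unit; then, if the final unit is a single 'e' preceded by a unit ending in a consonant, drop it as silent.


Word: "ticket" (6 letters)
Left-to-right scan:
  1. 't' (letter)
  2. 'i' (letter)
  3. 'ck' (digraph)
  4. 'e' (letter)
  5. 't' (letter)
Units from scan: 5
Sound units = 5 units


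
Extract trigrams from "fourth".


Word: "fourth" (length 6)
Number of trigrams = 6 - 3 + 1 = 4
  Position 0: "fou"
  Position 1: "our"
  Position 2: "urt"
  Position 3: "rth"
Trigrams = "fou", "our", "urt", "rth"


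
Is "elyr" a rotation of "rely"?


Word: "rely", Candidate: "elyr"
Method: check if candidate is substring of word+word
"relyrely" contains "elyr"? Yes
Is rotation = Yes


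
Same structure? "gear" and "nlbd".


Pattern of "gear": [0, 1, 2, 3]
Pattern of "nlbd": [0, 1, 2, 3]
Patterns match
Same pattern = Yes


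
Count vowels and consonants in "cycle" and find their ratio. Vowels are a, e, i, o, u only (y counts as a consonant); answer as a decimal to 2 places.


Word: "cycle"
Vowels (a,e,i,o,u): 1
Consonants: 4
Ratio = 1/4
= 0.25


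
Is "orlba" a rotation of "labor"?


Word: "labor", Candidate: "orlba"
Method: check if candidate is substring of word+word
"laborlabor" contains "orlba"? No
Is rotation = No


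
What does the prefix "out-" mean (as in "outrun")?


Prefix: out-
Example: outrun = out- + run
Meaning = surpass


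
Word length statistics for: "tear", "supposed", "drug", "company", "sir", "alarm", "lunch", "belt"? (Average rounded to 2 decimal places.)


Lengths: "tear"=4, "supposed"=8, "drug"=4, "company"=7, "sir"=3, "alarm"=5, "lunch"=5, "belt"=4
Sum = 40, Count = 8
Average = 40/8 = 5.00
= avg=5.00, min=3, max=8


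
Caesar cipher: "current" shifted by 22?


Word: "current"
Shift: 22
Each letter → (letter + shift) mod 26:
  'c' (2) + 22 = 24 → 'y'
  'u' (20) + 22 = 16 → 'q'
  'r' (17) + 22 = 13 → 'n'
  'r' (17) + 22 = 13 → 'n'
  'e' (4) + 22 = 0 → 'a'
  'n' (13) + 22 = 9 → 'j'
  't' (19) + 22 = 15 → 'p'
Result = "yqnnajp"


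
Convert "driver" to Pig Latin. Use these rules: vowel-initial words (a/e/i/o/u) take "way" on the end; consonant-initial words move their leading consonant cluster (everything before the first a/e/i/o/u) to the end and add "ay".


Word: "driver"
Starts with consonant(s) → move to end, add 'ay'
Consonant cluster: "dr"
Pig Latin = "iverdray"


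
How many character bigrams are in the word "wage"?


Word: "wage" (length 4)
Number of 2-grams = length - 2 + 1 = 4 - 2 + 1
= 3


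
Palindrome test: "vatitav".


Word: "vatitav"
Reversed: "vatitav"
Forward == Backward? vatitav == vatitav
Palindrome = Yes


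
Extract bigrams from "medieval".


Word: "medieval" (length 8)
Number of bigrams = 8 - 2 + 1 = 7
  Position 0: "me"
  Position 1: "ed"
  Position 2: "di"
  Position 3: "ie"
  Position 4: "ev"
  Position 5: "va"
  Position 6: "al"
Bigrams = "me", "ed", "di", "ie", "ev", "va", "al"


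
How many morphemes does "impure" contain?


Word: "impure"
Morphemes: im- / pure
Each morpheme carries meaning
= 2 morphemes


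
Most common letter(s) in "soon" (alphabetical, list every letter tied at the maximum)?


Word: "soon"
Letter counts:
  'n': 1
  'o': 2
  's': 1
Maximum count = 2
Most frequent = 'o' (2 times each)


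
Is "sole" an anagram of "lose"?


Word 1: "lose" → sorted: elos
Word 2: "sole" → sorted: elos
Same letters? elos == elos
Anagram = Yes


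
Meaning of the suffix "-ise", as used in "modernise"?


Suffix: -ise
As in: modernise -> modern + -ise
Meaning = to make


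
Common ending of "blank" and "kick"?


Word 1: "blank"
Word 2: "kick"
Comparing from end:
  Pos -1: 'k' == 'k'
  Pos -2: 'n' != 'c' (stop)
LCS = "k" (length 1)


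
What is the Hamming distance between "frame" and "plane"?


Comparing character by character (same length = 5):
  Pos 0: 'f' vs 'p' !=
  Pos 1: 'r' vs 'l' !=
  Pos 2: 'a' vs 'a' =
  Pos 3: 'm' vs 'n' !=
  Pos 4: 'e' vs 'e' =
Hamming distance = 3


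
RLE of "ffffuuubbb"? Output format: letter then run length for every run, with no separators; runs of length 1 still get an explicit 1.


String: "ffffuuubbb"
Scanning for consecutive runs:
  'f' x 4
  'u' x 3
  'b' x 3
RLE = "f4u3b3"


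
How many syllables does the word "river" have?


Word: "river"
Syllable breakdown: riv / er
Counting: 2 parts
= 2 syllables


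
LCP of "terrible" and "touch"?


Word 1: "terrible"
Word 2: "touch"
Comparing from start:
  Pos 0: 't' == 't'
  Pos 1: 'e' != 'o' (stop)
LCP = "t" (length 1)


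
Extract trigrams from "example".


Word: "example" (length 7)
Number of trigrams = 7 - 3 + 1 = 5
  Position 0: "exa"
  Position 1: "xam"
  Position 2: "amp"
  Position 3: "mpl"
  Position 4: "ple"
Trigrams = "exa", "xam", "amp", "mpl", "ple"


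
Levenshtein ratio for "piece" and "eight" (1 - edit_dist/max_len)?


Word 1: "piece" (length 5)
Word 2: "eight" (length 5)
One optimal edit sequence:
  1. substitute 'p' -> 'e'  (+1)
  2. keep 'i'
  3. substitute 'e' -> 'g'  (+1)
  4. substitute 'c' -> 'h'  (+1)
  5. substitute 'e' -> 't'  (+1)
Edit distance = 4
Max length = max(5, 5) = 5
Similarity = 1 - 4/5
= 0.2000


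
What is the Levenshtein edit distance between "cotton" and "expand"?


Word 1: "cotton" (length 6)
Word 2: "expand" (length 6)
One optimal edit sequence (insert/delete/substitute each cost 1):
  1. substitute 'c' -> 'e'  (+1)
  2. substitute 'o' -> 'x'  (+1)
  3. substitute 't' -> 'p'  (+1)
  4. substitute 't' -> 'a'  (+1)
  5. substitute 'o' -> 'n'  (+1)
  6. substitute 'n' -> 'd'  (+1)
Total edit operations: 6
Edit distance = 6


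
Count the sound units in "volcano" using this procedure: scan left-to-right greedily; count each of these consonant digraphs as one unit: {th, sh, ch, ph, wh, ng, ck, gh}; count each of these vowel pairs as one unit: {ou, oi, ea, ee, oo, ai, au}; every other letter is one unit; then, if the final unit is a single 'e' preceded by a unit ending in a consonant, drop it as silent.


Word: "volcano" (7 letters)
Left-to-right scan:
  [1] 'v' (letter)
  [2] 'o' (letter)
  [3] 'l' (letter)
  [4] 'c' (letter)
  [5] 'a' (letter)
  [6] 'n' (letter)
  [7] 'o' (letter)
Units from scan: 7
Sound units = 7 units


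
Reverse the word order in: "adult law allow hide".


Original: "adult law allow hide"
Words (1..n): adult | law | allow | hide
Reversed (n..1): hide | allow | law | adult
Result = "hide allow law adult"


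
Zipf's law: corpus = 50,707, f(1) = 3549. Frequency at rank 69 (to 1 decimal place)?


Zipf's law: f(r) = f(1) / r
f(1) = 3549
f(69) = 3549 / 69
= 51.4 occurrences


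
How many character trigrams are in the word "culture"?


Word: "culture" (length 7)
Number of 3-grams = length - 3 + 1 = 7 - 3 + 1
= 5


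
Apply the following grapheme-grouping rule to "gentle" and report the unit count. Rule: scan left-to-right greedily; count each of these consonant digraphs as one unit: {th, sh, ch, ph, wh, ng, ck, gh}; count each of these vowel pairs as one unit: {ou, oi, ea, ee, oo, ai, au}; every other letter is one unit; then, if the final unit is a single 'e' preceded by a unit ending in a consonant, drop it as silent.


Word: "gentle" (6 letters)
Left-to-right scan:
  (1) 'g' (letter)
  (2) 'e' (letter)
  (3) 'n' (letter)
  (4) 't' (letter)
  (5) 'l' (letter)
  (6) 'e' (letter)
Units from scan: 6
Final unit is 'e' after a consonant -> drop as silent (-1)
Sound units = 5 units


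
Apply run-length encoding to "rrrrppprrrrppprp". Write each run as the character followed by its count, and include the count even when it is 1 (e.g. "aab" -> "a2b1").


String: "rrrrppprrrrppprp"
Scanning for consecutive runs:
  'r' x 4
  'p' x 3
  'r' x 4
  'p' x 3
  'r' x 1
  'p' x 1
RLE = "r4p3r4p3r1p1"


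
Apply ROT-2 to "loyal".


Word: "loyal"
Shift: 2
Each letter → (letter + shift) mod 26:
  'l' (11) + 2 = 13 → 'n'
  'o' (14) + 2 = 16 → 'q'
  'y' (24) + 2 = 0 → 'a'
  'a' (0) + 2 = 2 → 'c'
  'l' (11) + 2 = 13 → 'n'
Result = "nqacn"


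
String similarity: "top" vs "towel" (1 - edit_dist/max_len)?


Word 1: "top" (length 3)
Word 2: "towel" (length 5)
One optimal edit sequence:
  1. keep 't'
  2. keep 'o'
  3. insert 'w'  (+1)
  4. insert 'e'  (+1)
  5. substitute 'p' -> 'l'  (+1)
Edit distance = 3
Max length = max(3, 5) = 5
Similarity = 1 - 3/5
= 0.4000


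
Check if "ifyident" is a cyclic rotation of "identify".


Word: "identify", Candidate: "ifyident"
Method: check if candidate is substring of word+word
"identifyidentify" contains "ifyident"? Yes
Is rotation = Yes


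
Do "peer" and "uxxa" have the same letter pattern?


Pattern of "peer": [0, 1, 1, 2]
Pattern of "uxxa": [0, 1, 1, 2]
Patterns match
Same pattern = Yes


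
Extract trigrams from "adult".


Word: "adult" (length 5)
Number of trigrams = 5 - 3 + 1 = 3
  Position 0: "adu"
  Position 1: "dul"
  Position 2: "ult"
Trigrams = "adu", "dul", "ult"


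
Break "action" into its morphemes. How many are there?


Word: "action"
Morphemes: act + -ion
Each morpheme carries meaning
= 2 morphemes


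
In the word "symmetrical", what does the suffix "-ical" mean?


Suffix: -ical
Example: symmetrical (symmetry + -ical, with a spelling change)
Meaning = relating to


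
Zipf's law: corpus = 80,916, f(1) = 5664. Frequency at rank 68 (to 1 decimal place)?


Zipf's law: f(r) = f(1) / r
f(1) = 5664
f(68) = 5664 / 68
= 83.3 occurrences


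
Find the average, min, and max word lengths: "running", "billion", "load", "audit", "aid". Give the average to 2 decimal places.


Lengths: "running"=7, "billion"=7, "load"=4, "audit"=5, "aid"=3
Sum = 26, Count = 5
Average = 26/5 = 5.20
= avg=5.20, min=3, max=7


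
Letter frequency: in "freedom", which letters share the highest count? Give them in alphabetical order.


Word: "freedom"
Letter counts:
  'd': 1
  'e': 2
  'f': 1
  'm': 1
  'o': 1
  'r': 1
Maximum count = 2
Most frequent = 'e' (2 times each)


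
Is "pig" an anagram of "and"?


Word 1: "and" → sorted: adn
Word 2: "pig" → sorted: gip
Same letters? adn != gip
Anagram = No


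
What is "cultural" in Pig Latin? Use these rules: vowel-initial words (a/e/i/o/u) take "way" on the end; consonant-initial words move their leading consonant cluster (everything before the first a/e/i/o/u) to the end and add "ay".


Word: "cultural"
Starts with consonant(s) → move to end, add 'ay'
Consonant cluster: "c"
Pig Latin = "ulturalcay"


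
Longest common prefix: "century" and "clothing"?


Word 1: "century"
Word 2: "clothing"
Comparing from start:
  Pos 0: 'c' == 'c'
  Pos 1: 'e' != 'l' (stop)
LCP = "c" (length 1)


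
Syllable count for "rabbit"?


Word: "rabbit"
Syllable breakdown: rab · bit
Counting: 2 parts
= 2 syllables


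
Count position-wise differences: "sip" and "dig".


Comparing character by character (same length = 3):
  Pos 0: 's' vs 'd' !=
  Pos 1: 'i' vs 'i' =
  Pos 2: 'p' vs 'g' !=
Hamming distance = 2


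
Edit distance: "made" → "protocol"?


Word 1: "made" (length 4)
Word 2: "protocol" (length 8)
One optimal edit sequence (insert/delete/substitute each cost 1):
  1. insert 'p'  (+1)
  2. insert 'r'  (+1)
  3. insert 'o'  (+1)
  4. insert 't'  (+1)
  5. substitute 'm' -> 'o'  (+1)
  6. substitute 'a' -> 'c'  (+1)
  7. substitute 'd' -> 'o'  (+1)
  8. substitute 'e' -> 'l'  (+1)
Total edit operations: 8
Edit distance = 8


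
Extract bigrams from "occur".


Word: "occur" (length 5)
Number of bigrams = 5 - 2 + 1 = 4
  Position 0: "oc"
  Position 1: "cc"
  Position 2: "cu"
  Position 3: "ur"
Bigrams = "oc", "cc", "cu", "ur"


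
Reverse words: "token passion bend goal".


Original: "token passion bend goal"
Words (1..n): token | passion | bend | goal
Reversed (n..1): goal | bend | passion | token
Result = "goal bend passion token"


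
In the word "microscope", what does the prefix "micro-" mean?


Prefix: micro-
Example: microscope (micro- + scope)
Meaning = small
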